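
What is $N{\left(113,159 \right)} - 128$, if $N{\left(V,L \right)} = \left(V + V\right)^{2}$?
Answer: $50948$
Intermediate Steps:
$N{\left(V,L \right)} = 4 V^{2}$ ($N{\left(V,L \right)} = \left(2 V\right)^{2} = 4 V^{2}$)
$N{\left(113,159 \right)} - 128 = 4 \cdot 113^{2} - 128 = 4 \cdot 12769 - 128 = 51076 - 128 = 50948$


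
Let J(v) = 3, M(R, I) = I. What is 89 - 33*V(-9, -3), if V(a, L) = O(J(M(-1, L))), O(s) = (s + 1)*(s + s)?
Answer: -703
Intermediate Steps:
O(s) = 2*s*(1 + s) (O(s) = (1 + s)*(2*s) = 2*s*(1 + s))
V(a, L) = 24 (V(a, L) = 2*3*(1 + 3) = 2*3*4 = 24)
89 - 33*V(-9, -3) = 89 - 33*24 = 89 - 792 = -703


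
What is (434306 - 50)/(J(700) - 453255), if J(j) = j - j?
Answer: -144752/151085 ≈ -0.95808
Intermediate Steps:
J(j) = 0
(434306 - 50)/(J(700) - 453255) = (434306 - 50)/(0 - 453255) = 434256/(-453255) = 434256*(-1/453255) = -144752/151085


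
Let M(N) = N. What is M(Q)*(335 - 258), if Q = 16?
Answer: 1232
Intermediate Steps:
M(Q)*(335 - 258) = 16*(335 - 258) = 16*77 = 1232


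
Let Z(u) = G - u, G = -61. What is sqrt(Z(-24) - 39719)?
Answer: 2*I*sqrt(9939) ≈ 199.39*I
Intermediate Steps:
Z(u) = -61 - u
sqrt(Z(-24) - 39719) = sqrt((-61 - 1*(-24)) - 39719) = sqrt((-61 + 24) - 39719) = sqrt(-37 - 39719) = sqrt(-39756) = 2*I*sqrt(9939)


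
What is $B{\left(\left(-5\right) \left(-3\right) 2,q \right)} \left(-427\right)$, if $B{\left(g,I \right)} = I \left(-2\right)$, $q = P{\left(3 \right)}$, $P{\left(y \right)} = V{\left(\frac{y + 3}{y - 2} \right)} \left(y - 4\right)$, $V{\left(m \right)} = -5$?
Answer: $4270$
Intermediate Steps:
$P{\left(y \right)} = 20 - 5 y$ ($P{\left(y \right)} = - 5 \left(y - 4\right) = - 5 \left(-4 + y\right) = 20 - 5 y$)
$q = 5$ ($q = 20 - 15 = 5$)
$B{\left(g,I \right)} = - 2 I$
$B{\left(\left(-5\right) \left(-3\right) 2,q \right)} \left(-427\right) = \left(-2\right) 5 \left(-427\right) = \left(-10\right) \left(-427\right) = 4270$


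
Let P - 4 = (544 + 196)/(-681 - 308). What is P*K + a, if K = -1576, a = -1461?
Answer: -6513345/989 ≈ -6585.8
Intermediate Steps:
P = 3216/989 (P = 4 + (544 + 196)/(-681 - 308) = 4 + 740/(-989) = 4 + 740*(-1/989) = 4 - 740/989 = 3216/989 ≈ 3.2518)
P*K + a = (3216/989)*(-1576) - 1461 = -5068416/989 - 1461 = -6513345/989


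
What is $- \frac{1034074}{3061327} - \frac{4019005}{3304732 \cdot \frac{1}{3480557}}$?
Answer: $- \frac{42822996508772674863}{10116865299364} \approx -4.2328 \cdot 10^{6}$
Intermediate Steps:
$- \frac{1034074}{3061327} - \frac{4019005}{3304732 \cdot \frac{1}{3480557}} = \left(-1034074\right) \frac{1}{3061327} - \frac{4019005}{3304732 \cdot \frac{1}{3480557}} = - \frac{1034074}{3061327} - \frac{4019005}{\frac{3304732}{3480557}} = - \frac{1034074}{3061327} - \frac{13988375985785}{3304732} = - \frac{42822996508772674863}{10116865299364}$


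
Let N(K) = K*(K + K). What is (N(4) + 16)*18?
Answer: 864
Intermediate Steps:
N(K) = 2*K² (N(K) = K*(2*K) = 2*K²)
(N(4) + 16)*18 = (2*4² + 16)*18 = (2*16 + 16)*18 = (32 + 16)*18 = 48*18 = 864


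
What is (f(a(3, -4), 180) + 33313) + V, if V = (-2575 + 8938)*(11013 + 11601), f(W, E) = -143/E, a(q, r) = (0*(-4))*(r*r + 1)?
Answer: 25906714957/180 ≈ 1.4393e+8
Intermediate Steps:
a(q, r) = 0 (a(q, r) = 0*(r² + 1) = 0*(1 + r²) = 0)
V = 143892882 (V = 6363*22614 = 143892882)
(f(a(3, -4), 180) + 33313) + V = (-143/180 + 33313) + 143892882 = 5996197/180 + 143892882 = 25906714957/180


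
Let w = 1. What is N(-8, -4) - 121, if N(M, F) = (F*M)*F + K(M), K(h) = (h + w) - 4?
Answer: -260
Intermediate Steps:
K(h) = -3 + h (K(h) = (h + 1) - 4 = (1 + h) - 4 = -3 + h)
N(M, F) = -3 + M + M*F² (N(M, F) = (F*M)*F + (-3 + M) = M*F² + (-3 + M) = -3 + M + M*F²)
N(-8, -4) - 121 = (-3 - 8 - 8*(-4)²) - 121 = (-3 - 8 - 8*16) - 121 = (-3 - 8 - 128) - 121 = -139 - 121 = -260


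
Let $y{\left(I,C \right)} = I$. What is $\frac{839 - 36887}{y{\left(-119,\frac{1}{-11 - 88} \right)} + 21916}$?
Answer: $- \frac{36048}{21797} \approx -1.6538$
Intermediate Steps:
$\frac{839 - 36887}{y{\left(-119,\frac{1}{-11 - 88} \right)} + 21916} = \frac{839 - 36887}{-119 + 21916} = - \frac{36048}{21797}$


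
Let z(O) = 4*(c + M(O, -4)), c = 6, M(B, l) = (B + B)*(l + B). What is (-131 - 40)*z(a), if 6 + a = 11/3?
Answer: -24320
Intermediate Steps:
M(B, l) = 2*B*(B + l) (M(B, l) = (2*B)*(B + l) = 2*B*(B + l))
a = -7/3 (a = -6 + 11/3 = -7/3 ≈ -2.3333)
z(O) = 24 + 8*O*(-4 + O) (z(O) = 4*(6 + 2*O*(O - 4)) = 4*(6 + 2*O*(-4 + O)) = 24 + 8*O*(-4 + O))
(-131 - 40)*z(a) = (-131 - 40)*(24 + 8*(-7/3)*(-4 - 7/3)) = -171*(24 + 8*(-7/3)*(-19/3)) = -171*(24 + 1064/9) = -171*1280/9 = -24320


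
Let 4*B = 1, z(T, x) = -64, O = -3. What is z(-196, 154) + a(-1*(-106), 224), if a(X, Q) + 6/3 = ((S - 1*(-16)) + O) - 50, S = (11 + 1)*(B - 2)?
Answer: -124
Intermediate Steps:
B = ¼ (B = (¼)*1 = ¼ ≈ 0.25000)
S = -21 (S = (11 + 1)*(¼ - 2) = 12*(-7/4) = -21)
a(X, Q) = -60 (a(X, Q) = -2 + (((-21 - 1*(-16)) - 3) - 50) = -2 + (((-21 + 16) - 3) - 50) = -2 + ((-5 - 3) - 50) = -2 + (-8 - 50) = -2 - 58 = -60)
z(-196, 154) + a(-1*(-106), 224) = -64 - 60 = -124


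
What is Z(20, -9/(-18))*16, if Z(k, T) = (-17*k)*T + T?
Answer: -2712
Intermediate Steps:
Z(k, T) = T - 17*T*k (Z(k, T) = -17*T*k + T = T - 17*T*k)
Z(20, -9/(-18))*16 = ((-9/(-18))*(1 - 17*20))*16 = ((-9*(-1/18))*(1 - 340))*16 = ((1/2)*(-339))*16 = -339/2*16 = -2712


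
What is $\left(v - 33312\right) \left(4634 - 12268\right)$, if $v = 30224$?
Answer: $23573792$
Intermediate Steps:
$\left(v - 33312\right) \left(4634 - 12268\right) = \left(30224 - 33312\right) \left(4634 - 12268\right) = \left(-3088\right) \left(-7634\right) = 23573792$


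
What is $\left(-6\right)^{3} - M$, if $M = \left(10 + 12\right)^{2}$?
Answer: $-700$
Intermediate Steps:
$M = 484$ ($M = 22^{2} = 484$)
$\left(-6\right)^{3} - M = \left(-6\right)^{3} - 484 = -216 - 484 = -700$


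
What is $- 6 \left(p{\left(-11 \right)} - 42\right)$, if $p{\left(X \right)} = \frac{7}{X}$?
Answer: $\frac{2814}{11} \approx 255.82$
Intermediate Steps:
$- 6 \left(p{\left(-11 \right)} - 42\right) = - 6 \left(\frac{7}{-11} - 42\right) = - 6 \left(7 \left(- \frac{1}{11}\right) - 42\right) = - 6 \left(- \frac{7}{11} - 42\right) = \left(-6\right) \left(- \frac{469}{11}\right) = \frac{2814}{11}$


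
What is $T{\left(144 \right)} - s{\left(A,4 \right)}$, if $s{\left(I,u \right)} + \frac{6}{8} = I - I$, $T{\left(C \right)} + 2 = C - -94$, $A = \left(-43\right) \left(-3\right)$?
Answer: $\frac{947}{4} \approx 236.75$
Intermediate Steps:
$A = 129$
$T{\left(C \right)} = 92 + C$ ($T{\left(C \right)} = -2 + \left(C - -94\right) = -2 + \left(C + 94\right) = -2 + \left(94 + C\right) = 92 + C$)
$s{\left(I,u \right)} = - \frac{3}{4}$ ($s{\left(I,u \right)} = - \frac{3}{4} + \left(I - I\right) = - \frac{3}{4} + 0 = - \frac{3}{4}$)
$T{\left(144 \right)} - s{\left(A,4 \right)} = \left(92 + 144\right) - - \frac{3}{4} = 236 + \frac{3}{4} = \frac{947}{4}$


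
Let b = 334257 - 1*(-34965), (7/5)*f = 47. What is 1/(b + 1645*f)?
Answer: 1/424447 ≈ 2.3560e-6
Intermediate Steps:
f = 235/7 (f = (5/7)*47 = 235/7 ≈ 33.571)
b = 369222 (b = 334257 + 34965 = 369222)
1/(b + 1645*f) = 1/(369222 + 1645*(235/7)) = 1/(369222 + 55225) = 1/424447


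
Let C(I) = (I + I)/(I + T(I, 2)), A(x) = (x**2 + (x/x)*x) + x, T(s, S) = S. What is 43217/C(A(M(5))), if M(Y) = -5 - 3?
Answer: 1080425/48 ≈ 22509.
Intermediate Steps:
M(Y) = -8
A(x) = x**2 + 2*x (A(x) = (x**2 + 1*x) + x = (x**2 + x) + x = (x + x**2) + x = x**2 + 2*x)
C(I) = 2*I/(2 + I) (C(I) = (I + I)/(I + 2) = (2*I)/(2 + I) = 2*I/(2 + I))
43217/C(A(M(5))) = 43217/((2*(-8*(2 - 8))/(2 - 8*(2 - 8)))) = 43217/((2*(-8*(-6))/(2 - 8*(-6)))) = 43217/((2*48/(2 + 48))) = 43217/((2*48/50)) = 43217/((2*48*(1/50))) = 43217/(48/25) = 43217*(25/48) = 1080425/48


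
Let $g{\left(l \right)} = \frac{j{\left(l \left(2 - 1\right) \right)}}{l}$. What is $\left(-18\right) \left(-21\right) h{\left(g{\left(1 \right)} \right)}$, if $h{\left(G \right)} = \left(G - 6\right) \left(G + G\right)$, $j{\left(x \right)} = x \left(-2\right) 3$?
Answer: $54432$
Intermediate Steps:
$j{\left(x \right)} = - 6 x$ ($j{\left(x \right)} = - 2 x 3 = - 6 x$)
$g{\left(l \right)} = -6$ ($g{\left(l \right)} = \frac{\left(-6\right) l \left(2 - 1\right)}{l} = \frac{\left(-6\right) l 1}{l} = \frac{\left(-6\right) l}{l} = -6$)
$h{\left(G \right)} = 2 G \left(-6 + G\right)$ ($h{\left(G \right)} = \left(-6 + G\right) 2 G = 2 G \left(-6 + G\right)$)
$\left(-18\right) \left(-21\right) h{\left(g{\left(1 \right)} \right)} = \left(-18\right) \left(-21\right) 2 \left(-6\right) \left(-6 - 6\right) = 378 \cdot 2 \left(-6\right) \left(-12\right) = 378 \cdot 144 = 54432$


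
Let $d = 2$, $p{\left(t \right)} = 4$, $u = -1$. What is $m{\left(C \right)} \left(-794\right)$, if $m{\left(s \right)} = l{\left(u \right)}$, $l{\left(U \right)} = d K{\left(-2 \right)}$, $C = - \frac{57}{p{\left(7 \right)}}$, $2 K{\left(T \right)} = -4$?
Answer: $3176$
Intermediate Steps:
$K{\left(T \right)} = -2$ ($K{\left(T \right)} = \frac{1}{2} \left(-4\right) = -2$)
$C = - \frac{57}{4} \approx -14.25$
$l{\left(U \right)} = -4$ ($l{\left(U \right)} = 2 \left(-2\right) = -4$)
$m{\left(s \right)} = -4$
$m{\left(C \right)} \left(-794\right) = \left(-4\right) \left(-794\right) = 3176$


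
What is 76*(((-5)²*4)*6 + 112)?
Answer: 54112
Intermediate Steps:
76*(((-5)²*4)*6 + 112) = 76*((25*4)*6 + 112) = 76*(100*6 + 112) = 76*(600 + 112) = 76*712 = 54112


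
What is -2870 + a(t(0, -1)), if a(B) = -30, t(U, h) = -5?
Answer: -2900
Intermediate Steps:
-2870 + a(t(0, -1)) = -2870 - 30 = -2900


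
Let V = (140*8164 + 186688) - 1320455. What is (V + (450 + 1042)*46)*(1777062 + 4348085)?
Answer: 476689565275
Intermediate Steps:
V = 9193 (V = (1142960 + 186688) - 1320455 = 1329648 - 1320455 = 9193)
(V + (450 + 1042)*46)*(1777062 + 4348085) = (9193 + (450 + 1042)*46)*(1777062 + 4348085) = (9193 + 1492*46)*6125147 = (9193 + 68632)*6125147 = 77825*6125147 = 476689565275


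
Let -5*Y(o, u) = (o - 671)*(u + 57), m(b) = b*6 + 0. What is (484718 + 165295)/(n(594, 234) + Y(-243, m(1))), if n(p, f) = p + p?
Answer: 1083355/21174 ≈ 51.164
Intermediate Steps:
n(p, f) = 2*p
m(b) = 6*b (m(b) = 6*b + 0 = 6*b)
Y(o, u) = -(-671 + o)*(57 + u)/5 (Y(o, u) = -(o - 671)*(u + 57)/5 = -(-671 + o)*(57 + u)/5)
(484718 + 165295)/(n(594, 234) + Y(-243, m(1))) = (484718 + 165295)/(2*594 + (38247/5 - 57/5*(-243) + 671*(6*1)/5 - ⅕*(-243)*6*1)) = 650013/(1188 + (38247/5 + 13851/5 + (671/5)*6 - ⅕*(-243)*6)) = 650013/(1188 + (38247/5 + 13851/5 + 4026/5 + 1458/5)) = 650013/(1188 + 57582/5) = 650013/(63522/5) = 650013*(5/63522) = 1083355/21174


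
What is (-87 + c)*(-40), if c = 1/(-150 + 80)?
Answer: 24364/7 ≈ 3480.6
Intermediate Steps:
c = -1/70 (c = 1/(-70) = -1/70 ≈ -0.014286)
(-87 + c)*(-40) = (-87 - 1/70)*(-40) = -6091/70*(-40) = 24364/7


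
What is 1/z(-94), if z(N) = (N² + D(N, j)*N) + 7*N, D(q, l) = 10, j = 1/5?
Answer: 1/7238 ≈ 0.00013816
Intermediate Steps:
j = ⅕ ≈ 0.20000
z(N) = N² + 17*N (z(N) = (N² + 10*N) + 7*N = N² + 17*N)
1/z(-94) = 1/(-94*(17 - 94)) = 1/(-94*(-77)) = 1/7238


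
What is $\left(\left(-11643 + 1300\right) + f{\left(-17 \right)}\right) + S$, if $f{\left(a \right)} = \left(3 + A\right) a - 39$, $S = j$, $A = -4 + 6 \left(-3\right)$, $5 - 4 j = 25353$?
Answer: $-16396$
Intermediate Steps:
$j = -6337$ ($j = \frac{5}{4} - \frac{25353}{4} = -6337$)
$A = -22$ ($A = -4 - 18 = -22$)
$S = -6337$
$f{\left(a \right)} = -39 - 19 a$ ($f{\left(a \right)} = \left(3 - 22\right) a - 39 = - 19 a - 39 = -39 - 19 a$)
$\left(\left(-11643 + 1300\right) + f{\left(-17 \right)}\right) + S = \left(\left(-11643 + 1300\right) - -284\right) - 6337 = \left(-10343 + \left(-39 + 323\right)\right) - 6337 = \left(-10343 + 284\right) - 6337 = -10059 - 6337 = -16396$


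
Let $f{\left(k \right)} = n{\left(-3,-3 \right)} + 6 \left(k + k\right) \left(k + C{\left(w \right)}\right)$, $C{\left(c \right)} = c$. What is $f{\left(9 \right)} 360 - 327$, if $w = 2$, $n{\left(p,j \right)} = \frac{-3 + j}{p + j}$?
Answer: $427713$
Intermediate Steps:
$n{\left(p,j \right)} = \frac{-3 + j}{j + p}$
$f{\left(k \right)} = 1 + 12 k \left(2 + k\right)$ ($f{\left(k \right)} = \frac{-3 - 3}{-3 - 3} + 6 \left(k + k\right) \left(k + 2\right) = \frac{1}{-6} \left(-6\right) + 6 \cdot 2 k \left(2 + k\right) = \left(- \frac{1}{6}\right) \left(-6\right) + 6 \cdot 2 k \left(2 + k\right) = 1 + 12 k \left(2 + k\right)$)
$f{\left(9 \right)} 360 - 327 = \left(1 + 12 \cdot 9^{2} + 24 \cdot 9\right) 360 - 327 = \left(1 + 12 \cdot 81 + 216\right) 360 - 327 = \left(1 + 972 + 216\right) 360 - 327 = 1189 \cdot 360 - 327 = 428040 - 327 = 427713$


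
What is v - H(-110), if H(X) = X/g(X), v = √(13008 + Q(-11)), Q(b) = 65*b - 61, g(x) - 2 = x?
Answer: -55/54 + 2*√3058 ≈ 109.58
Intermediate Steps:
g(x) = 2 + x
Q(b) = -61 + 65*b
v = 2*√3058 (v = √(13008 + (-61 + 65*(-11))) = √(13008 + (-61 - 715)) = √(13008 - 776) = √12232 = 2*√3058 ≈ 110.60)
H(X) = X/(2 + X)
v - H(-110) = 2*√3058 - (-110)/(2 - 110) = 2*√3058 - (-110)/(-108) = 2*√3058 - (-110)*(-1)/108 = 2*√3058 - 1*55/54 = 2*√3058 - 55/54 = -55/54 + 2*√3058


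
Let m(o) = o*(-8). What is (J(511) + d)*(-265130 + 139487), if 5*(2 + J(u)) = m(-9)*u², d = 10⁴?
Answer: -2368458751386/5 ≈ -4.7369e+11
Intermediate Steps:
m(o) = -8*o
d = 10000
J(u) = -2 + 72*u²/5 (J(u) = -2 + ((-8*(-9))*u²)/5 = -2 + (72*u²)/5 = -2 + 72*u²/5)
(J(511) + d)*(-265130 + 139487) = ((-2 + (72/5)*511²) + 10000)*(-265130 + 139487) = ((-2 + (72/5)*261121) + 10000)*(-125643) = ((-2 + 18800712/5) + 10000)*(-125643) = (18800702/5 + 10000)*(-125643) = (18850702/5)*(-125643) = -2368458751386/5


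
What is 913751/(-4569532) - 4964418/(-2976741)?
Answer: 2218340760765/1511368139468 ≈ 1.4678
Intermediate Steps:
913751/(-4569532) - 4964418/(-2976741) = 913751*(-1/4569532) - 4964418*(-1/2976741) = -913751/4569532 + 551602/330749 = 2218340760765/1511368139468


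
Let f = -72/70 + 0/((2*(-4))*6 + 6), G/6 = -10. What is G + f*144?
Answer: -7284/35 ≈ -208.11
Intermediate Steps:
G = -60 (G = 6*(-10) = -60)
f = -36/35 (f = -72*1/70 + 0/(-8*6 + 6) = -36/35 + 0/(-48 + 6) = -36/35 + 0/(-42) = -36/35 + 0*(-1/42) = -36/35 + 0 = -36/35 ≈ -1.0286)
G + f*144 = -60 - 36/35*144 = -60 - 5184/35 = -7284/35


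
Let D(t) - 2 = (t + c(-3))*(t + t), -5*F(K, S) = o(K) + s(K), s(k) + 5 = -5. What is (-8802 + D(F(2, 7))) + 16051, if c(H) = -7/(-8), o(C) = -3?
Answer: 726907/100 ≈ 7269.1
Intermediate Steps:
c(H) = 7/8 (c(H) = -7*(-⅛) = 7/8)
s(k) = -10 (s(k) = -5 - 5 = -10)
F(K, S) = 13/5 (F(K, S) = -(-3 - 10)/5 = -⅕*(-13) = 13/5)
D(t) = 2 + 2*t*(7/8 + t) (D(t) = 2 + (t + 7/8)*(t + t) = 2 + (7/8 + t)*(2*t) = 2 + 2*t*(7/8 + t))
(-8802 + D(F(2, 7))) + 16051 = (-8802 + (2 + 2*(13/5)² + (7/4)*(13/5))) + 16051 = (-8802 + (2 + 2*(169/25) + 91/20)) + 16051 = (-8802 + (2 + 338/25 + 91/20)) + 16051 = (-8802 + 2007/100) + 16051 = -878193/100 + 16051 = 726907/100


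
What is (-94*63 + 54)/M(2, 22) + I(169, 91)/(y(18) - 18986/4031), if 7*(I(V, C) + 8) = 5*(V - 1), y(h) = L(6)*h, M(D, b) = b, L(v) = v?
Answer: -608319958/2289991 ≈ -265.64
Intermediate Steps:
y(h) = 6*h
I(V, C) = -61/7 + 5*V/7 (I(V, C) = -8 + (5*(V - 1))/7 = -8 + (5*(-1 + V))/7 = -8 + (-5 + 5*V)/7 = -8 + (-5/7 + 5*V/7) = -61/7 + 5*V/7)
(-94*63 + 54)/M(2, 22) + I(169, 91)/(y(18) - 18986/4031) = (-94*63 + 54)/22 + (-61/7 + (5/7)*169)/(6*18 - 18986/4031) = (-5922 + 54)*(1/22) + (-61/7 + 845/7)/(108 - 18986/4031) = -5868*1/22 + 112/(108 - 1*18986/4031) = -2934/11 + 112/(108 - 18986/4031) = -2934/11 + 112/(416362/4031) = -2934/11 + 112*(4031/416362) = -2934/11 + 225736/208181 = -608319958/2289991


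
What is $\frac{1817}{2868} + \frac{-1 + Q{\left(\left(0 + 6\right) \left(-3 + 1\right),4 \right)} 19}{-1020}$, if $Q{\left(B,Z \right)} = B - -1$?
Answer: $\frac{40927}{48756} \approx 0.83943$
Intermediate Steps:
$Q{\left(B,Z \right)} = 1 + B$ ($Q{\left(B,Z \right)} = B + 1 = 1 + B$)
$\frac{1817}{2868} + \frac{-1 + Q{\left(\left(0 + 6\right) \left(-3 + 1\right),4 \right)} 19}{-1020} = \frac{1817}{2868} + \frac{-1 + \left(1 + \left(0 + 6\right) \left(-3 + 1\right)\right) 19}{-1020} = 1817 \cdot \frac{1}{2868} + \left(-1 + \left(1 + 6 \left(-2\right)\right) 19\right) \left(- \frac{1}{1020}\right) = \frac{1817}{2868} + \left(-1 + \left(1 - 12\right) 19\right) \left(- \frac{1}{1020}\right) = \frac{1817}{2868} + \left(-1 - 209\right) \left(- \frac{1}{1020}\right) = \frac{1817}{2868} - - \frac{7}{34} = \frac{1817}{2868} + \frac{7}{34} = \frac{40927}{48756}$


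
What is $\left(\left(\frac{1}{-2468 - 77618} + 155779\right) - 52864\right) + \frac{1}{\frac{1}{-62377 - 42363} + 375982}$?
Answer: $\frac{324574879423504531471}{3153815084822394} \approx 1.0292 \cdot 10^{5}$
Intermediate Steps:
$\left(\left(\frac{1}{-2468 - 77618} + 155779\right) - 52864\right) + \frac{1}{\frac{1}{-62377 - 42363} + 375982} = \left(\left(\frac{1}{-80086} + 155779\right) - 52864\right) + \frac{1}{\frac{1}{-62377 - 42363} + 375982} = \left(\left(- \frac{1}{80086} + 155779\right) - 52864\right) + \frac{1}{\frac{1}{-104740} + 375982} = \left(\frac{12475716993}{80086} - 52864\right) + \frac{1}{- \frac{1}{104740} + 375982} = \frac{8242050689}{80086} + \frac{1}{\frac{39380354679}{104740}} = \frac{8242050689}{80086} + \frac{104740}{39380354679} = \frac{324574879423504531471}{3153815084822394}$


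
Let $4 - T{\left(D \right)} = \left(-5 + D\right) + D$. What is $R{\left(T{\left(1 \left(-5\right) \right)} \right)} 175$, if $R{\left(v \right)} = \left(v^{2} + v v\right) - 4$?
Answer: $125650$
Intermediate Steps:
$T{\left(D \right)} = 9 - 2 D$ ($T{\left(D \right)} = 4 - \left(\left(-5 + D\right) + D\right) = 4 - \left(-5 + 2 D\right) = 9 - 2 D$)
$R{\left(v \right)} = -4 + 2 v^{2}$ ($R{\left(v \right)} = \left(v^{2} + v^{2}\right) - 4 = 2 v^{2} - 4 = -4 + 2 v^{2}$)
$R{\left(T{\left(1 \left(-5\right) \right)} \right)} 175 = \left(-4 + 2 \left(9 - 2 \cdot 1 \left(-5\right)\right)^{2}\right) 175 = \left(-4 + 2 \left(9 - -10\right)^{2}\right) 175 = \left(-4 + 2 \left(9 + 10\right)^{2}\right) 175 = \left(-4 + 2 \cdot 19^{2}\right) 175 = \left(-4 + 2 \cdot 361\right) 175 = \left(-4 + 722\right) 175 = 718 \cdot 175 = 125650$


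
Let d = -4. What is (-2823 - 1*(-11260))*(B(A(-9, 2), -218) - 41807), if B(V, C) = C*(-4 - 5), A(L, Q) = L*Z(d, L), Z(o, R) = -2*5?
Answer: -336172265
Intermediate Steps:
Z(o, R) = -10
A(L, Q) = -10*L (A(L, Q) = L*(-10) = -10*L)
B(V, C) = -9*C (B(V, C) = C*(-9) = -9*C)
(-2823 - 1*(-11260))*(B(A(-9, 2), -218) - 41807) = (-2823 - 1*(-11260))*(-9*(-218) - 41807) = (-2823 + 11260)*(1962 - 41807) = 8437*(-39845) = -336172265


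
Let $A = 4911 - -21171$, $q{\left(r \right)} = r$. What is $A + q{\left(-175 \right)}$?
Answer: $25907$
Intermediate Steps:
$A = 26082$ ($A = 4911 + 21171 = 26082$)
$A + q{\left(-175 \right)} = 26082 - 175 = 25907$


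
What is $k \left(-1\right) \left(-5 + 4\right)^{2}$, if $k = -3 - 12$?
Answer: $15$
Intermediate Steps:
$k = -15$ ($k = -3 - 12 = -15$)
$k \left(-1\right) \left(-5 + 4\right)^{2} = \left(-15\right) \left(-1\right) \left(-5 + 4\right)^{2} = 15 \left(-1\right)^{2} = 15 \cdot 1 = 15$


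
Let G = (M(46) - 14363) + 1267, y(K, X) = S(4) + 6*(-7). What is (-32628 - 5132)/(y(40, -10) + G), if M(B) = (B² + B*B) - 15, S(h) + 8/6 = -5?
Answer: 56640/13391 ≈ 4.2297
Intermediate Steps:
S(h) = -19/3 (S(h) = -4/3 - 5 = -19/3)
M(B) = -15 + 2*B² (M(B) = (B² + B²) - 15 = 2*B² - 15 = -15 + 2*B²)
y(K, X) = -145/3 (y(K, X) = -19/3 + 6*(-7) = -19/3 - 42 = -145/3)
G = -8879 (G = ((-15 + 2*46²) - 14363) + 1267 = ((-15 + 2*2116) - 14363) + 1267 = ((-15 + 4232) - 14363) + 1267 = (4217 - 14363) + 1267 = -10146 + 1267 = -8879)
(-32628 - 5132)/(y(40, -10) + G) = (-32628 - 5132)/(-145/3 - 8879) = -37760/(-26782/3) = -37760*(-3/26782) = 56640/13391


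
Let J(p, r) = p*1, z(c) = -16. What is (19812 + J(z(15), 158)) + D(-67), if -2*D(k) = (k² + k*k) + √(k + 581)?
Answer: 15307 - √514/2 ≈ 15296.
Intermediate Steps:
D(k) = -k² - √(581 + k)/2 (D(k) = -((k² + k*k) + √(k + 581))/2 = -((k² + k²) + √(581 + k))/2 = -(2*k² + √(581 + k))/2 = -(√(581 + k) + 2*k²)/2 = -k² - √(581 + k)/2)
J(p, r) = p
(19812 + J(z(15), 158)) + D(-67) = (19812 - 16) + (-1*(-67)² - √(581 - 67)/2) = 19796 + (-1*4489 - √514/2) = 19796 + (-4489 - √514/2) = 15307 - √514/2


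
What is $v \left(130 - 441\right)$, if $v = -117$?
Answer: $36387$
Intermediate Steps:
$v \left(130 - 441\right) = - 117 \left(130 - 441\right) = \left(-117\right) \left(-311\right) = 36387$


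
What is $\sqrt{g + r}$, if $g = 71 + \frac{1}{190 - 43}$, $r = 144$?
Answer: $\frac{\sqrt{94818}}{21} \approx 14.663$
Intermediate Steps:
$g = \frac{10438}{147}$ ($g = 71 + \frac{1}{147} = \frac{10438}{147} \approx 71.007$)
$\sqrt{g + r} = \sqrt{\frac{10438}{147} + 144} = \sqrt{\frac{31606}{147}} = \frac{\sqrt{94818}}{21}$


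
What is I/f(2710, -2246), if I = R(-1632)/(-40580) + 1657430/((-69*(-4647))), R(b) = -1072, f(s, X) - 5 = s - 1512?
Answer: 10910626/2526318045 ≈ 0.0043188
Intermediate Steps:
f(s, X) = -1507 + s (f(s, X) = 5 + (s - 1512) = 5 + (-1512 + s) = -1507 + s)
I = 10910626/2100015 (I = -1072/(-40580) + 1657430/((-69*(-4647))) = -1072*(-1/40580) + 1657430/320643 = 268/10145 + 1657430*(1/320643) = 268/10145 + 1070/207 = 10910626/2100015 ≈ 5.1955)
I/f(2710, -2246) = 10910626/(2100015*(-1507 + 2710)) = (10910626/2100015)/1203 = (10910626/2100015)*(1/1203) = 10910626/2526318045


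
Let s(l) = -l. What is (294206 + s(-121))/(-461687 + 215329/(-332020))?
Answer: -10858050060/17032170341 ≈ -0.63750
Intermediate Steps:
(294206 + s(-121))/(-461687 + 215329/(-332020)) = (294206 - 1*(-121))/(-461687 + 215329/(-332020)) = (294206 + 121)/(-461687 + 215329*(-1/332020)) = 294327/(-461687 - 215329/332020) = 294327/(-153289533069/332020) = 294327*(-332020/153289533069) = -10858050060/17032170341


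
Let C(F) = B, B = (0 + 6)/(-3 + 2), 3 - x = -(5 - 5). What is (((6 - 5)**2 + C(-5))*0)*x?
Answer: 0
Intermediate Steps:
x = 3 (x = 3 - (-1)*(5 - 5) = 3 - (-1)*0 = 3 - 1*0 = 3 + 0 = 3)
B = -6 (B = 6/(-1) = 6*(-1) = -6)
C(F) = -6
(((6 - 5)**2 + C(-5))*0)*x = (((6 - 5)**2 - 6)*0)*3 = ((1**2 - 6)*0)*3 = ((1 - 6)*0)*3 = -5*0*3 = 0*3 = 0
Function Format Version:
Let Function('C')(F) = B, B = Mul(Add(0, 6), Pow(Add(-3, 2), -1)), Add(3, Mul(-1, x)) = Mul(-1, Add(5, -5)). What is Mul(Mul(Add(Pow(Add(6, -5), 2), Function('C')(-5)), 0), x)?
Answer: 0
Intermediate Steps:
x = 3 (x = Add(3, Mul(-1, Mul(-1, Add(5, -5)))) = Add(3, Mul(-1, Mul(-1, 0))) = Add(3, Mul(-1, 0)) = Add(3, 0) = 3)
B = -6 (B = Mul(6, Pow(-1, -1)) = Mul(6, -1) = -6)
Function('C')(F) = -6
Mul(Mul(Add(Pow(Add(6, -5), 2), Function('C')(-5)), 0), x) = Mul(Mul(Add(Pow(Add(6, -5), 2), -6), 0), 3) = Mul(Mul(Add(Pow(1, 2), -6), 0), 3) = Mul(Mul(Add(1, -6), 0), 3) = Mul(Mul(-5, 0), 3) = Mul(0, 3) = 0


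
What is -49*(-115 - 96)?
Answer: 10339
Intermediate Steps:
-49*(-115 - 96) = -49*(-211) = 10339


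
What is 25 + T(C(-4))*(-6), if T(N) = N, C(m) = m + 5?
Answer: 19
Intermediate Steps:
C(m) = 5 + m
25 + T(C(-4))*(-6) = 25 + (5 - 4)*(-6) = 25 + 1*(-6) = 25 - 6 = 19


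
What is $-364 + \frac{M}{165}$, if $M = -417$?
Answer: $- \frac{20159}{55} \approx -366.53$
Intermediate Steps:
$-364 + \frac{M}{165} = -364 - \frac{417}{165} = -364 - \frac{139}{55} = - \frac{20159}{55}$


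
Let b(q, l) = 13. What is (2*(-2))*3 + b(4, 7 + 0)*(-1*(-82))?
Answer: 1054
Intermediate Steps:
(2*(-2))*3 + b(4, 7 + 0)*(-1*(-82)) = (2*(-2))*3 + 13*(-1*(-82)) = -4*3 + 13*82 = -12 + 1066 = 1054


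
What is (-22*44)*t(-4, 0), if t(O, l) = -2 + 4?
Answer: -1936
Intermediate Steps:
t(O, l) = 2
(-22*44)*t(-4, 0) = -22*44*2 = -968*2 = -1936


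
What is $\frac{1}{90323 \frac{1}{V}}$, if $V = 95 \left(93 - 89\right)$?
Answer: $\frac{380}{90323} \approx 0.0042071$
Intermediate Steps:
$V = 380$ ($V = 95 \cdot 4 = 380$)
$\frac{1}{90323 \frac{1}{V}} = \frac{1}{90323 \cdot \frac{1}{380}} = \frac{1}{\frac{90323}{380}} = \frac{380}{90323}$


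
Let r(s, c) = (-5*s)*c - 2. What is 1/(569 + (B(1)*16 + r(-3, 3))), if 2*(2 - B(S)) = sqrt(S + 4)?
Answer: 161/103604 + sqrt(5)/51802 ≈ 0.0015972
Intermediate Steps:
B(S) = 2 - sqrt(4 + S)/2 (B(S) = 2 - sqrt(S + 4)/2 = 2 - sqrt(4 + S)/2)
r(s, c) = -2 - 5*c*s (r(s, c) = -5*c*s - 2 = -2 - 5*c*s)
1/(569 + (B(1)*16 + r(-3, 3))) = 1/(569 + ((2 - sqrt(4 + 1)/2)*16 + (-2 - 5*3*(-3)))) = 1/(569 + ((2 - sqrt(5)/2)*16 + (-2 + 45))) = 1/(569 + ((32 - 8*sqrt(5)) + 43)) = 1/(569 + (75 - 8*sqrt(5))) = 1/(644 - 8*sqrt(5))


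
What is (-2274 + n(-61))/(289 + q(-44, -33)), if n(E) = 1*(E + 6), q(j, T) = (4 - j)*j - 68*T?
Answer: -2329/421 ≈ -5.5321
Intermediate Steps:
q(j, T) = -68*T + j*(4 - j) (q(j, T) = j*(4 - j) - 68*T = -68*T + j*(4 - j))
n(E) = 6 + E (n(E) = 1*(6 + E) = 6 + E)
(-2274 + n(-61))/(289 + q(-44, -33)) = (-2274 + (6 - 61))/(289 + (-1*(-44)**2 - 68*(-33) + 4*(-44))) = (-2274 - 55)/(289 + (-1*1936 + 2244 - 176)) = -2329/(289 + (-1936 + 2244 - 176)) = -2329/(289 + 132) = -2329/421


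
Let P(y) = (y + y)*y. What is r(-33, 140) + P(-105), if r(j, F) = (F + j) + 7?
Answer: 22164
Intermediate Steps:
P(y) = 2*y**2 (P(y) = (2*y)*y = 2*y**2)
r(j, F) = 7 + F + j
r(-33, 140) + P(-105) = (7 + 140 - 33) + 2*(-105)**2 = 114 + 2*11025 = 114 + 22050 = 22164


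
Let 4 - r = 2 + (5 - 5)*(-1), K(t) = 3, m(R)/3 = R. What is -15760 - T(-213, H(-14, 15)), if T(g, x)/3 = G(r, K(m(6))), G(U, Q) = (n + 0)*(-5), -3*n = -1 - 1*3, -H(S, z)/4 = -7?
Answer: -15740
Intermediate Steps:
H(S, z) = 28 (H(S, z) = -4*(-7) = 28)
m(R) = 3*R
r = 2 (r = 4 - (2 + (5 - 5)*(-1)) = 4 - (2 + 0*(-1)) = 4 - (2 + 0) = 4 - 1*2 = 4 - 2 = 2)
n = 4/3 (n = -(-1 - 1*3)/3 = -(-1 - 3)/3 = -⅓*(-4) = 4/3 ≈ 1.3333)
G(U, Q) = -20/3 (G(U, Q) = (4/3 + 0)*(-5) = (4/3)*(-5) = -20/3)
T(g, x) = -20 (T(g, x) = 3*(-20/3) = -20)
-15760 - T(-213, H(-14, 15)) = -15760 - 1*(-20) = -15760 + 20 = -15740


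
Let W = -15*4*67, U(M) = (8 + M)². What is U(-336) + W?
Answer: 103564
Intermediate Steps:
W = -4020 (W = -60*67 = -4020)
U(-336) + W = (8 - 336)² - 4020 = (-328)² - 4020 = 107584 - 4020 = 103564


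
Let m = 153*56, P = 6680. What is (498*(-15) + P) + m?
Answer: 7778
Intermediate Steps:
m = 8568
(498*(-15) + P) + m = (498*(-15) + 6680) + 8568 = (-7470 + 6680) + 8568 = -790 + 8568 = 7778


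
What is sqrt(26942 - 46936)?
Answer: I*sqrt(19994) ≈ 141.4*I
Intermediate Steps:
sqrt(26942 - 46936) = sqrt(-19994) = I*sqrt(19994)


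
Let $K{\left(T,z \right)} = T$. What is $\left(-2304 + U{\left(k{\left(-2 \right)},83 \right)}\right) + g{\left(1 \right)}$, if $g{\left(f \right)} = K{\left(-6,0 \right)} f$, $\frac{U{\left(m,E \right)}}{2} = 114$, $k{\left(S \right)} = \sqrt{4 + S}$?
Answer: $-2082$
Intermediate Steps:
$U{\left(m,E \right)} = 228$ ($U{\left(m,E \right)} = 2 \cdot 114 = 228$)
$g{\left(f \right)} = - 6 f$
$\left(-2304 + U{\left(k{\left(-2 \right)},83 \right)}\right) + g{\left(1 \right)} = \left(-2304 + 228\right) - 6 = -2076 - 6 = -2082$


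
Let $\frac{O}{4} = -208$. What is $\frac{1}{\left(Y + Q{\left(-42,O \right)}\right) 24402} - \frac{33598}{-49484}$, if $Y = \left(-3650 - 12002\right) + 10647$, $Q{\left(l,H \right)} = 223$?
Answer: $\frac{980140700047}{1443576493044} \approx 0.67897$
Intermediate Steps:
$O = -832$ ($O = 4 \left(-208\right) = -832$)
$Y = -5005$ ($Y = -15652 + 10647 = -5005$)
$\frac{1}{\left(Y + Q{\left(-42,O \right)}\right) 24402} - \frac{33598}{-49484} = \frac{1}{\left(-5005 + 223\right) 24402} - \frac{33598}{-49484} = \frac{1}{-4782} \cdot \frac{1}{24402} - - \frac{16799}{24742} = \left(- \frac{1}{4782}\right) \frac{1}{24402} + \frac{16799}{24742} = - \frac{1}{116690364} + \frac{16799}{24742} = \frac{980140700047}{1443576493044}$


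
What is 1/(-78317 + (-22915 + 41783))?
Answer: -1/59449 ≈ -1.6821e-5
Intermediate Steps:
1/(-78317 + (-22915 + 41783)) = 1/(-78317 + 18868) = 1/(-59449) = -1/59449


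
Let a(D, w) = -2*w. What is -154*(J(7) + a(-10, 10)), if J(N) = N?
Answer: 2002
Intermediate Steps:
-154*(J(7) + a(-10, 10)) = -154*(7 - 2*10) = -154*(7 - 20) = -154*(-13) = 2002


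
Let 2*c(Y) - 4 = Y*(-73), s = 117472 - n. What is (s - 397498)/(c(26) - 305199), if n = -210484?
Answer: 34771/153073 ≈ 0.22715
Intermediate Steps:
s = 327956 (s = 117472 - 1*(-210484) = 117472 + 210484 = 327956)
c(Y) = 2 - 73*Y/2 (c(Y) = 2 + (Y*(-73))/2 = 2 + (-73*Y)/2 = 2 - 73*Y/2)
(s - 397498)/(c(26) - 305199) = (327956 - 397498)/((2 - 73/2*26) - 305199) = -69542/((2 - 949) - 305199) = -69542/(-947 - 305199) = -69542/(-306146) = -69542*(-1/306146) = 34771/153073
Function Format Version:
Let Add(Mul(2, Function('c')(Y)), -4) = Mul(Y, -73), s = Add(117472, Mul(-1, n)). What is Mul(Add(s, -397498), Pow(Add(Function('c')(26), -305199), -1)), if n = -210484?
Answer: Rational(34771, 153073) ≈ 0.22715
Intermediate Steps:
s = 327956 (s = Add(117472, Mul(-1, -210484)) = Add(117472, 210484) = 327956)
Function('c')(Y) = Add(2, Mul(Rational(-73, 2), Y)) (Function('c')(Y) = Add(2, Mul(Rational(1, 2), Mul(Y, -73))) = Add(2, Mul(Rational(1, 2), Mul(-73, Y))) = Add(2, Mul(Rational(-73, 2), Y)))
Mul(Add(s, -397498), Pow(Add(Function('c')(26), -305199), -1)) = Mul(Add(327956, -397498), Pow(Add(Add(2, Mul(Rational(-73, 2), 26)), -305199), -1)) = Mul(-69542, Pow(Add(Add(2, -949), -305199), -1)) = Mul(-69542, Pow(Add(-947, -305199), -1)) = Mul(-69542, Pow(-306146, -1)) = Mul(-69542, Rational(-1, 306146)) = Rational(34771, 153073)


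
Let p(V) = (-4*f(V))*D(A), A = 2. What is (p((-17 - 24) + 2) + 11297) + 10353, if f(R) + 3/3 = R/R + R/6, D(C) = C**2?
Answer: 21754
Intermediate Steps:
f(R) = R/6 (f(R) = -1 + (R/R + R/6) = -1 + (1 + R*(1/6)) = -1 + (1 + R/6) = R/6)
p(V) = -8*V/3 (p(V) = -2*V/3*2**2 = -2*V/3*4 = -8*V/3)
(p((-17 - 24) + 2) + 11297) + 10353 = (-8*((-17 - 24) + 2)/3 + 11297) + 10353 = (-8*(-41 + 2)/3 + 11297) + 10353 = (-8/3*(-39) + 11297) + 10353 = (104 + 11297) + 10353 = 11401 + 10353 = 21754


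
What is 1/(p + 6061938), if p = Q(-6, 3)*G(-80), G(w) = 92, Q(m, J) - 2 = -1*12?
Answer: 1/6061018 ≈ 1.6499e-7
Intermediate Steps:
Q(m, J) = -10 (Q(m, J) = 2 - 1*12 = 2 - 12 = -10)
p = -920 (p = -10*92 = -920)
1/(p + 6061938) = 1/(-920 + 6061938) = 1/6061018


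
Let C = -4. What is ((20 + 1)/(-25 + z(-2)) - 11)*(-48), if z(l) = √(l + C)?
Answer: 358368/631 + 1008*I*√6/631 ≈ 567.94 + 3.913*I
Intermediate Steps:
z(l) = √(-4 + l) (z(l) = √(l - 4) = √(-4 + l))
((20 + 1)/(-25 + z(-2)) - 11)*(-48) = ((20 + 1)/(-25 + √(-4 - 2)) - 11)*(-48) = (21/(-25 + √(-6)) - 11)*(-48) = (21/(-25 + I*√6) - 11)*(-48) = (-11 + 21/(-25 + I*√6))*(-48) = 528 - 1008/(-25 + I*√6)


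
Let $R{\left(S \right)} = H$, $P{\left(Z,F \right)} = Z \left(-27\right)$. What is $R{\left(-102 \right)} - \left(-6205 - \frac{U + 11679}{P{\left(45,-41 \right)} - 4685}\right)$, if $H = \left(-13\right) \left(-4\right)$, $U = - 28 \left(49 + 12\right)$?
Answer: $\frac{625531}{100} \approx 6255.3$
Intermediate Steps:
$P{\left(Z,F \right)} = - 27 Z$
$U = -1708$ ($U = \left(-28\right) 61 = -1708$)
$H = 52$
$R{\left(S \right)} = 52$
$R{\left(-102 \right)} - \left(-6205 - \frac{U + 11679}{P{\left(45,-41 \right)} - 4685}\right) = 52 - \left(-6205 - \frac{-1708 + 11679}{\left(-27\right) 45 - 4685}\right) = 52 - \left(-6205 - \frac{9971}{-1215 - 4685}\right) = 52 - \left(-6205 - \frac{9971}{-5900}\right) = 52 - \left(-6205 - 9971 \left(- \frac{1}{5900}\right)\right) = 52 - \left(-6205 - - \frac{169}{100}\right) = 52 - \left(-6205 + \frac{169}{100}\right) = 52 - - \frac{620331}{100} = 52 + \frac{620331}{100} = \frac{625531}{100}$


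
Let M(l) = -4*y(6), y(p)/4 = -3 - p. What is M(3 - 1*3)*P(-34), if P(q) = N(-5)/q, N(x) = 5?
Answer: -360/17 ≈ -21.176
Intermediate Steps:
y(p) = -12 - 4*p (y(p) = 4*(-3 - p) = -12 - 4*p)
M(l) = 144 (M(l) = -4*(-12 - 4*6) = -4*(-12 - 24) = -4*(-36) = 144)
P(q) = 5/q
M(3 - 1*3)*P(-34) = 144*(5/(-34)) = 144*(5*(-1/34)) = 144*(-5/34) = -360/17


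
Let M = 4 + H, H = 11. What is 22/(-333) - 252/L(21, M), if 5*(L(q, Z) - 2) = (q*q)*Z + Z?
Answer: -28283/110556 ≈ -0.25583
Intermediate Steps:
M = 15 (M = 4 + 11 = 15)
L(q, Z) = 2 + Z/5 + Z*q²/5 (L(q, Z) = 2 + ((q*q)*Z + Z)/5 = 2 + (q²*Z + Z)/5 = 2 + (Z*q² + Z)/5 = 2 + (Z + Z*q²)/5 = 2 + (Z/5 + Z*q²/5) = 2 + Z/5 + Z*q²/5)
22/(-333) - 252/L(21, M) = 22/(-333) - 252/(2 + (⅕)*15 + (⅕)*15*21²) = 22*(-1/333) - 252/(2 + 3 + (⅕)*15*441) = -22/333 - 252/(2 + 3 + 1323) = -22/333 - 252/1328 = -22/333 - 252*1/1328 = -22/333 - 63/332 = -28283/110556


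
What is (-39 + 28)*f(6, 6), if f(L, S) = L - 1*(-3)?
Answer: -99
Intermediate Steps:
f(L, S) = 3 + L (f(L, S) = L + 3 = 3 + L)
(-39 + 28)*f(6, 6) = (-39 + 28)*(3 + 6) = -11*9 = -99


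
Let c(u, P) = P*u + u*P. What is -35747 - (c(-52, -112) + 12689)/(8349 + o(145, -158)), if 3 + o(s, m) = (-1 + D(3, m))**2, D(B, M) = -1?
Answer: -298511787/8350 ≈ -35750.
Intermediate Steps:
c(u, P) = 2*P*u (c(u, P) = P*u + P*u = 2*P*u)
o(s, m) = 1 (o(s, m) = -3 + (-1 - 1)**2 = -3 + (-2)**2 = -3 + 4 = 1)
-35747 - (c(-52, -112) + 12689)/(8349 + o(145, -158)) = -35747 - (2*(-112)*(-52) + 12689)/(8349 + 1) = -35747 - (11648 + 12689)/8350 = -35747 - 24337/8350 = -298511787/8350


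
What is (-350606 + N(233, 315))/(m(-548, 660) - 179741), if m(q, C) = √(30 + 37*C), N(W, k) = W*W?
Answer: 53260313897/32306802631 + 1481585*√978/32306802631 ≈ 1.6500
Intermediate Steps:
N(W, k) = W²
(-350606 + N(233, 315))/(m(-548, 660) - 179741) = (-350606 + 233²)/(√(30 + 37*660) - 179741) = (-350606 + 54289)/(√(30 + 24420) - 179741) = -296317/(√24450 - 179741) = -296317/(5*√978 - 179741) = -296317/(-179741 + 5*√978)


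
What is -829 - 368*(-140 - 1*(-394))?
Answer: -94301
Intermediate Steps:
-829 - 368*(-140 - 1*(-394)) = -829 - 368*(-140 + 394) = -829 - 368*254 = -829 - 93472 = -94301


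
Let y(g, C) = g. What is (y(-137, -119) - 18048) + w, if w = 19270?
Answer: 1085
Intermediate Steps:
(y(-137, -119) - 18048) + w = (-137 - 18048) + 19270 = -18185 + 19270 = 1085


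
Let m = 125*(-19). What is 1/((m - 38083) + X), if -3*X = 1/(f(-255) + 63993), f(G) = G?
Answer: -191214/7736136013 ≈ -2.4717e-5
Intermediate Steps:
m = -2375
X = -1/191214 (X = -1/(3*(-255 + 63993)) = -⅓/63738 = -⅓*1/63738 = -1/191214 ≈ -5.2297e-6)
1/((m - 38083) + X) = 1/((-2375 - 38083) - 1/191214) = 1/(-40458 - 1/191214) = 1/(-7736136013/191214) = -191214/7736136013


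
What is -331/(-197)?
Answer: 331/197 ≈ 1.6802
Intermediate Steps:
-331/(-197) = -1/197*(-331) = 331/197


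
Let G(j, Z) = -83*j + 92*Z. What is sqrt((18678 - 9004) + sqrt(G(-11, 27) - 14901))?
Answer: sqrt(9674 + 4*I*sqrt(719)) ≈ 98.358 + 0.5452*I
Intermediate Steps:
sqrt((18678 - 9004) + sqrt(G(-11, 27) - 14901)) = sqrt((18678 - 9004) + sqrt((-83*(-11) + 92*27) - 14901)) = sqrt(9674 + sqrt((913 + 2484) - 14901)) = sqrt(9674 + sqrt(3397 - 14901)) = sqrt(9674 + sqrt(-11504)) = sqrt(9674 + 4*I*sqrt(719))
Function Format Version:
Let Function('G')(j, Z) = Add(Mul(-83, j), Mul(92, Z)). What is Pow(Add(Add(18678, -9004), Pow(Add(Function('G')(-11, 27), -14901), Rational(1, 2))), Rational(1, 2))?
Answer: Pow(Add(9674, Mul(4, I, Pow(719, Rational(1, 2)))), Rational(1, 2)) ≈ Add(98.358, Mul(0.5452, I))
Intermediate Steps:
Pow(Add(Add(18678, -9004), Pow(Add(Function('G')(-11, 27), -14901), Rational(1, 2))), Rational(1, 2)) = Pow(Add(Add(18678, -9004), Pow(Add(Add(Mul(-83, -11), Mul(92, 27)), -14901), Rational(1, 2))), Rational(1, 2)) = Pow(Add(9674, Pow(Add(Add(913, 2484), -14901), Rational(1, 2))), Rational(1, 2)) = Pow(Add(9674, Pow(Add(3397, -14901), Rational(1, 2))), Rational(1, 2)) = Pow(Add(9674, Pow(-11504, Rational(1, 2))), Rational(1, 2)) = Pow(Add(9674, Mul(4, I, Pow(719, Rational(1, 2)))), Rational(1, 2))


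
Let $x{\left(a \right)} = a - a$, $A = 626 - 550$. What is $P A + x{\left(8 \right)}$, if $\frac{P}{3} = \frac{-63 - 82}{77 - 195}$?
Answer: $\frac{16530}{59} \approx 280.17$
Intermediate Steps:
$A = 76$
$x{\left(a \right)} = 0$
$P = \frac{435}{118}$ ($P = 3 \frac{-63 - 82}{77 - 195} = 3 \left(- \frac{145}{-118}\right) = 3 \left(\left(-145\right) \left(- \frac{1}{118}\right)\right) = 3 \cdot \frac{145}{118} = \frac{435}{118} \approx 3.6864$)
$P A + x{\left(8 \right)} = \frac{435}{118} \cdot 76 + 0 = \frac{16530}{59} + 0 = \frac{16530}{59}$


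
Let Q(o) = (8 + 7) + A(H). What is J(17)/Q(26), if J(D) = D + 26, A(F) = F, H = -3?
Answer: 43/12 ≈ 3.5833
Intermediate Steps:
Q(o) = 12 (Q(o) = (8 + 7) - 3 = 15 - 3 = 12)
J(D) = 26 + D
J(17)/Q(26) = (26 + 17)/12 = 43*(1/12) = 43/12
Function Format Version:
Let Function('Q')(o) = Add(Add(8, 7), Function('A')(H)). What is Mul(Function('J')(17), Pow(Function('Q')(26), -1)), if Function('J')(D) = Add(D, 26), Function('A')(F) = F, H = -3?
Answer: Rational(43, 12) ≈ 3.5833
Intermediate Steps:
Function('Q')(o) = 12 (Function('Q')(o) = Add(Add(8, 7), -3) = Add(15, -3) = 12)
Function('J')(D) = Add(26, D)
Mul(Function('J')(17), Pow(Function('Q')(26), -1)) = Mul(Add(26, 17), Pow(12, -1)) = Mul(43, Rational(1, 12)) = Rational(43, 12)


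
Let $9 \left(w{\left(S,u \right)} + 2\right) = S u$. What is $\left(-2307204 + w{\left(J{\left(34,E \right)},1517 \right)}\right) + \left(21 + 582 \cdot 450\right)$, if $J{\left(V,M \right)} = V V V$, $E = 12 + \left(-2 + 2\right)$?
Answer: $\frac{41216603}{9} \approx 4.5796 \cdot 10^{6}$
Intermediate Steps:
$E = 12$ ($E = 12 + 0 = 12$)
$J{\left(V,M \right)} = V^{3}$ ($J{\left(V,M \right)} = V^{2} V = V^{3}$)
$w{\left(S,u \right)} = -2 + \frac{S u}{9}$
$\left(-2307204 + w{\left(J{\left(34,E \right)},1517 \right)}\right) + \left(21 + 582 \cdot 450\right) = \left(-2307204 - \left(2 - \frac{1}{9} \cdot 34^{3} \cdot 1517\right)\right) + \left(21 + 582 \cdot 450\right) = \left(-2307204 - \left(2 - \frac{59624168}{9}\right)\right) + \left(21 + 261900\right) = \left(-2307204 + \left(-2 + \frac{59624168}{9}\right)\right) + 261921 = \left(-2307204 + \frac{59624150}{9}\right) + 261921 = \frac{38859314}{9} + 261921 = \frac{41216603}{9}$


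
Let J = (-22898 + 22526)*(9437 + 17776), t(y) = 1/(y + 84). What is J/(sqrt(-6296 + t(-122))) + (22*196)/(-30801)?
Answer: -4312/30801 + 10123236*I*sqrt(9091462)/239249 ≈ -0.14 + 1.2758e+5*I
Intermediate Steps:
t(y) = 1/(84 + y)
J = -10123236 (J = -372*27213 = -10123236)
J/(sqrt(-6296 + t(-122))) + (22*196)/(-30801) = -10123236/sqrt(-6296 + 1/(84 - 122)) + (22*196)/(-30801) = -10123236/sqrt(-6296 + 1/(-38)) + 4312*(-1/30801) = -10123236/sqrt(-6296 - 1/38) - 4312/30801 = -10123236*(-I*sqrt(9091462)/239249) - 4312/30801 = -(-10123236)*I*sqrt(9091462)/239249 - 4312/30801 = 10123236*I*sqrt(9091462)/239249 - 4312/30801 = -4312/30801 + 10123236*I*sqrt(9091462)/239249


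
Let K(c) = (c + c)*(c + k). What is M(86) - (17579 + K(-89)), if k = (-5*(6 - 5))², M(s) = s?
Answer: -28885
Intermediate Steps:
k = 25 (k = (-5*1)² = (-5)² = 25)
K(c) = 2*c*(25 + c) (K(c) = (c + c)*(c + 25) = (2*c)*(25 + c) = 2*c*(25 + c))
M(86) - (17579 + K(-89)) = 86 - (17579 + 2*(-89)*(25 - 89)) = 86 - (17579 + 2*(-89)*(-64)) = 86 - (17579 + 11392) = 86 - 1*28971 = 86 - 28971 = -28885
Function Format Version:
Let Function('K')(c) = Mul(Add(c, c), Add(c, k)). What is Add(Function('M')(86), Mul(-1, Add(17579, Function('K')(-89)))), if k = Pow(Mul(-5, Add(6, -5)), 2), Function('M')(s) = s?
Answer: -28885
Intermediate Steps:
k = 25 (k = Pow(Mul(-5, 1), 2) = Pow(-5, 2) = 25)
Function('K')(c) = Mul(2, c, Add(25, c)) (Function('K')(c) = Mul(Add(c, c), Add(c, 25)) = Mul(Mul(2, c), Add(25, c)) = Mul(2, c, Add(25, c)))
Add(Function('M')(86), Mul(-1, Add(17579, Function('K')(-89)))) = Add(86, Mul(-1, Add(17579, Mul(2, -89, Add(25, -89))))) = Add(86, Mul(-1, Add(17579, Mul(2, -89, -64)))) = Add(86, Mul(-1, Add(17579, 11392))) = Add(86, Mul(-1, 28971)) = Add(86, -28971) = -28885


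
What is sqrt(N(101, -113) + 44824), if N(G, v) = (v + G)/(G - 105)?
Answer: sqrt(44827) ≈ 211.72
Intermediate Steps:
N(G, v) = (G + v)/(-105 + G)
sqrt(N(101, -113) + 44824) = sqrt((101 - 113)/(-105 + 101) + 44824) = sqrt(-12/(-4) + 44824) = sqrt(-1/4*(-12) + 44824) = sqrt(3 + 44824) = sqrt(44827)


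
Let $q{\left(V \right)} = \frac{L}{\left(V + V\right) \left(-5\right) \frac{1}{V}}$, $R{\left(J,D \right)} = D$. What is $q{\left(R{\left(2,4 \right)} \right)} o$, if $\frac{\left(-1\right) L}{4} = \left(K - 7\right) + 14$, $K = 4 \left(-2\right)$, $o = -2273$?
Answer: $\frac{4546}{5} \approx 909.2$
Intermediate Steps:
$K = -8$
$L = 4$ ($L = - 4 \left(\left(-8 - 7\right) + 14\right) = - 4 \left(-15 + 14\right) = \left(-4\right) \left(-1\right) = 4$)
$q{\left(V \right)} = - \frac{2}{5}$ ($q{\left(V \right)} = \frac{4}{\left(V + V\right) \left(-5\right) \frac{1}{V}} = \frac{4}{2 V \left(-5\right) \frac{1}{V}} = \frac{4}{- 10 V \frac{1}{V}} = \frac{4}{-10} = 4 \left(- \frac{1}{10}\right) = - \frac{2}{5}$)
$q{\left(R{\left(2,4 \right)} \right)} o = \left(- \frac{2}{5}\right) \left(-2273\right) = \frac{4546}{5}$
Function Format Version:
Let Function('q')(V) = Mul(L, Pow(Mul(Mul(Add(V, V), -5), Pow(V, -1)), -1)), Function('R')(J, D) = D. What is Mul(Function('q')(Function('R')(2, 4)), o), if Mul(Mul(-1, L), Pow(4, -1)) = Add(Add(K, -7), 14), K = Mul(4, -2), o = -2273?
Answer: Rational(4546, 5) ≈ 909.20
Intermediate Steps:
K = -8
L = 4 (L = Mul(-4, Add(Add(-8, -7), 14)) = Mul(-4, Add(-15, 14)) = Mul(-4, -1) = 4)
Function('q')(V) = Rational(-2, 5) (Function('q')(V) = Mul(4, Pow(Mul(Mul(Add(V, V), -5), Pow(V, -1)), -1)) = Mul(4, Pow(Mul(Mul(Mul(2, V), -5), Pow(V, -1)), -1)) = Mul(4, Pow(Mul(Mul(-10, V), Pow(V, -1)), -1)) = Mul(4, Pow(-10, -1)) = Mul(4, Rational(-1, 10)) = Rational(-2, 5))
Mul(Function('q')(Function('R')(2, 4)), o) = Mul(Rational(-2, 5), -2273) = Rational(4546, 5)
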